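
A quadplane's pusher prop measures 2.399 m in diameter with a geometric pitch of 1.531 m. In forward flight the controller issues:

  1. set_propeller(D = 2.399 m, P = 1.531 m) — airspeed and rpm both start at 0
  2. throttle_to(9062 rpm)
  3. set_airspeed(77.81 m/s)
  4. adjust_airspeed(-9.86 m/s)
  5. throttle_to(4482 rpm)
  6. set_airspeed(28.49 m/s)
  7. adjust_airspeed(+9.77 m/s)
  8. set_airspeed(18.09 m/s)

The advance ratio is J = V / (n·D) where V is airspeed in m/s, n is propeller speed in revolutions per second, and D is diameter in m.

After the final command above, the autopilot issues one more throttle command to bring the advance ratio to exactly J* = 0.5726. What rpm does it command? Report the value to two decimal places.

set_propeller: D = 2.399 m, P = 1.531 m (p = P/D = 0.638183); state ← (V=0, rpm=0)
throttle_to(9062): rpm ← 9062
set_airspeed(77.81): V ← 77.81 m/s
adjust_airspeed(-9.86): V ← 77.81 -9.86 = 67.95 m/s
throttle_to(4482): rpm ← 4482
set_airspeed(28.49): V ← 28.49 m/s
adjust_airspeed(+9.77): V ← 28.49 +9.77 = 38.26 m/s
set_airspeed(18.09): V ← 18.09 m/s
final state: V = 18.09 m/s, rpm = 4482 → n = rpm/60 = 74.700000 rev/s
target J* = 0.5726; solve J* = V/(n·D) for n: n = V/(J*·D) = 18.09/(0.5726 × 2.399) = 13.169127 rev/s
rpm = 60·n = 790.147601

rpm = 790.15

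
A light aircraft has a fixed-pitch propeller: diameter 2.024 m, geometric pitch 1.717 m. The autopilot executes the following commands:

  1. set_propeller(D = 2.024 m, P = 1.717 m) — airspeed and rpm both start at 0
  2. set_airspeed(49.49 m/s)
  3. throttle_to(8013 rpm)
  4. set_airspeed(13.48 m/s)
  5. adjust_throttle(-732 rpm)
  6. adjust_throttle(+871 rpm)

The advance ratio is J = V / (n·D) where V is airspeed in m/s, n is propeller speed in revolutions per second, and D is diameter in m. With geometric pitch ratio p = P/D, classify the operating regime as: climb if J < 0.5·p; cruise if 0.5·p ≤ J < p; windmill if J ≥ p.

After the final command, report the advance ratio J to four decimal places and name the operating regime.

J = 0.0490, regime = climb

set_propeller: D = 2.024 m, P = 1.717 m (p = P/D = 0.848320); state ← (V=0, rpm=0)
set_airspeed(49.49): V ← 49.49 m/s
throttle_to(8013): rpm ← 8013
set_airspeed(13.48): V ← 13.48 m/s
adjust_throttle(-732): rpm ← 8013 -732 = 7281
adjust_throttle(+871): rpm ← 7281 +871 = 8152
final state: V = 13.48 m/s, rpm = 8152 → n = rpm/60 = 135.866667 rev/s
J = V / (n·D) = 13.48 / (135.866667 × 2.024) = 0.049019
regime bands: climb J<0.4242 | cruise [0.4242, 0.8483) | windmill J≥0.8483
J = 0.0490 → climb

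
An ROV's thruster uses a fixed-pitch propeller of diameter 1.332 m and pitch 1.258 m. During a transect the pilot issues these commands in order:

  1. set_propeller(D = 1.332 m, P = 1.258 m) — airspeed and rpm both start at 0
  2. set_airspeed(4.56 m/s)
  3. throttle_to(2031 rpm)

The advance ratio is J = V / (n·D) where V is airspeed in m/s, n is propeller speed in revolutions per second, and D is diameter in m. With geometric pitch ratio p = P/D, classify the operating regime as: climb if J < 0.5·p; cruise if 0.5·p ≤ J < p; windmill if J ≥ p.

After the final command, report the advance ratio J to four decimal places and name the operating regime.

set_propeller: D = 1.332 m, P = 1.258 m (p = P/D = 0.944444); state ← (V=0, rpm=0)
set_airspeed(4.56): V ← 4.56 m/s
throttle_to(2031): rpm ← 2031
final state: V = 4.56 m/s, rpm = 2031 → n = rpm/60 = 33.850000 rev/s
J = V / (n·D) = 4.56 / (33.850000 × 1.332) = 0.101135
regime bands: climb J<0.4722 | cruise [0.4722, 0.9444) | windmill J≥0.9444
J = 0.1011 → climb

J = 0.1011, regime = climb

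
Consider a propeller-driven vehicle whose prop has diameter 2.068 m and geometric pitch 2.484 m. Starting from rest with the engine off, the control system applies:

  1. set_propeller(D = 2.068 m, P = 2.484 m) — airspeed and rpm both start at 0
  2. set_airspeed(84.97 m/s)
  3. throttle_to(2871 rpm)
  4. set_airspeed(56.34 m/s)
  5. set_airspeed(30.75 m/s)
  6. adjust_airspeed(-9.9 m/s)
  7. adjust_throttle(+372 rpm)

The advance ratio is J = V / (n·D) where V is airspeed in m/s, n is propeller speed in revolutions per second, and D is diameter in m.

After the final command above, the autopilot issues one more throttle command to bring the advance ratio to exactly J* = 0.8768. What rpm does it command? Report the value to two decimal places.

set_propeller: D = 2.068 m, P = 2.484 m (p = P/D = 1.201161); state ← (V=0, rpm=0)
set_airspeed(84.97): V ← 84.97 m/s
throttle_to(2871): rpm ← 2871
set_airspeed(56.34): V ← 56.34 m/s
set_airspeed(30.75): V ← 30.75 m/s
adjust_airspeed(-9.9): V ← 30.75 -9.9 = 20.85 m/s
adjust_throttle(+372): rpm ← 2871 +372 = 3243
final state: V = 20.85 m/s, rpm = 3243 → n = rpm/60 = 54.050000 rev/s
target J* = 0.8768; solve J* = V/(n·D) for n: n = V/(J*·D) = 20.85/(0.8768 × 2.068) = 11.498865 rev/s
rpm = 60·n = 689.931913

rpm = 689.93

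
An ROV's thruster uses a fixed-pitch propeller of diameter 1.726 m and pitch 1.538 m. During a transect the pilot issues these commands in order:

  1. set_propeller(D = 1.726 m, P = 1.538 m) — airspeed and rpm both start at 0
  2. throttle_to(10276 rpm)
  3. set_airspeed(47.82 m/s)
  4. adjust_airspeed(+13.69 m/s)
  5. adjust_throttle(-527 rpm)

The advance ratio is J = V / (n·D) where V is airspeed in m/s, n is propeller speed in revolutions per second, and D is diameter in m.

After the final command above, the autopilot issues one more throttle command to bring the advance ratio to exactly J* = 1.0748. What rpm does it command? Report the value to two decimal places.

set_propeller: D = 1.726 m, P = 1.538 m (p = P/D = 0.891078); state ← (V=0, rpm=0)
throttle_to(10276): rpm ← 10276
set_airspeed(47.82): V ← 47.82 m/s
adjust_airspeed(+13.69): V ← 47.82 +13.69 = 61.51 m/s
adjust_throttle(-527): rpm ← 10276 -527 = 9749
final state: V = 61.51 m/s, rpm = 9749 → n = rpm/60 = 162.483333 rev/s
target J* = 1.0748; solve J* = V/(n·D) for n: n = V/(J*·D) = 61.51/(1.0748 × 1.726) = 33.157156 rev/s
rpm = 60·n = 1989.429384

rpm = 1989.43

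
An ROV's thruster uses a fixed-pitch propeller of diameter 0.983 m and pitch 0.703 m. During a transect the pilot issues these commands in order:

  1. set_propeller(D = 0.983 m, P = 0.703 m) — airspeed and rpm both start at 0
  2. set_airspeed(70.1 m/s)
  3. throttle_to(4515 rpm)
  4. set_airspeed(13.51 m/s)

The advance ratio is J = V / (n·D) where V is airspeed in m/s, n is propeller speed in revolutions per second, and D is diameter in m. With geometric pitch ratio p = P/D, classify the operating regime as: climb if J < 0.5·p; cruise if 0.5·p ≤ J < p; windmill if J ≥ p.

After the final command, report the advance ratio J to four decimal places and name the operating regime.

set_propeller: D = 0.983 m, P = 0.703 m (p = P/D = 0.715158); state ← (V=0, rpm=0)
set_airspeed(70.1): V ← 70.1 m/s
throttle_to(4515): rpm ← 4515
set_airspeed(13.51): V ← 13.51 m/s
final state: V = 13.51 m/s, rpm = 4515 → n = rpm/60 = 75.250000 rev/s
J = V / (n·D) = 13.51 / (75.250000 × 0.983) = 0.182640
regime bands: climb J<0.3576 | cruise [0.3576, 0.7152) | windmill J≥0.7152
J = 0.1826 → climb

J = 0.1826, regime = climb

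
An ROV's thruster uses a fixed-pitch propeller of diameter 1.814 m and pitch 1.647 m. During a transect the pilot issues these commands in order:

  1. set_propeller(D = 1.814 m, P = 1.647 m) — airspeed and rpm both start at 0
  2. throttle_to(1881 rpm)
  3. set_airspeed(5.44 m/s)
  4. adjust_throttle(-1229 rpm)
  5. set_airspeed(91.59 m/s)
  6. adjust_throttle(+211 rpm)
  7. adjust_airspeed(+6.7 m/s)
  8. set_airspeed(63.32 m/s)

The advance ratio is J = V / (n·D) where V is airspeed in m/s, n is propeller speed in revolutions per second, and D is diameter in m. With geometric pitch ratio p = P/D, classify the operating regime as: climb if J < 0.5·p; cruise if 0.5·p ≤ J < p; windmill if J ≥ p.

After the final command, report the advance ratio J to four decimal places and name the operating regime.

set_propeller: D = 1.814 m, P = 1.647 m (p = P/D = 0.907938); state ← (V=0, rpm=0)
throttle_to(1881): rpm ← 1881
set_airspeed(5.44): V ← 5.44 m/s
adjust_throttle(-1229): rpm ← 1881 -1229 = 652
set_airspeed(91.59): V ← 91.59 m/s
adjust_throttle(+211): rpm ← 652 +211 = 863
adjust_airspeed(+6.7): V ← 91.59 +6.7 = 98.29 m/s
set_airspeed(63.32): V ← 63.32 m/s
final state: V = 63.32 m/s, rpm = 863 → n = rpm/60 = 14.383333 rev/s
J = V / (n·D) = 63.32 / (14.383333 × 1.814) = 2.426856
regime bands: climb J<0.4540 | cruise [0.4540, 0.9079) | windmill J≥0.9079
J = 2.4269 → windmill

J = 2.4269, regime = windmill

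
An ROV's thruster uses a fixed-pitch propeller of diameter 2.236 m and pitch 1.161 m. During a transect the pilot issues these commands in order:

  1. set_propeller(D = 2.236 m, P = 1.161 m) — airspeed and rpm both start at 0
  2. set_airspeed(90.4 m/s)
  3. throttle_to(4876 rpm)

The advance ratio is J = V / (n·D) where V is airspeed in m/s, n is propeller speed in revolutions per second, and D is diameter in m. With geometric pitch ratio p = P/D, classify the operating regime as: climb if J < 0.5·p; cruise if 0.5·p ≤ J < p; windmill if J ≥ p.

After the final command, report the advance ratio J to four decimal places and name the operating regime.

J = 0.4975, regime = cruise

set_propeller: D = 2.236 m, P = 1.161 m (p = P/D = 0.519231); state ← (V=0, rpm=0)
set_airspeed(90.4): V ← 90.4 m/s
throttle_to(4876): rpm ← 4876
final state: V = 90.4 m/s, rpm = 4876 → n = rpm/60 = 81.266667 rev/s
J = V / (n·D) = 90.4 / (81.266667 × 2.236) = 0.497490
regime bands: climb J<0.2596 | cruise [0.2596, 0.5192) | windmill J≥0.5192
J = 0.4975 → cruise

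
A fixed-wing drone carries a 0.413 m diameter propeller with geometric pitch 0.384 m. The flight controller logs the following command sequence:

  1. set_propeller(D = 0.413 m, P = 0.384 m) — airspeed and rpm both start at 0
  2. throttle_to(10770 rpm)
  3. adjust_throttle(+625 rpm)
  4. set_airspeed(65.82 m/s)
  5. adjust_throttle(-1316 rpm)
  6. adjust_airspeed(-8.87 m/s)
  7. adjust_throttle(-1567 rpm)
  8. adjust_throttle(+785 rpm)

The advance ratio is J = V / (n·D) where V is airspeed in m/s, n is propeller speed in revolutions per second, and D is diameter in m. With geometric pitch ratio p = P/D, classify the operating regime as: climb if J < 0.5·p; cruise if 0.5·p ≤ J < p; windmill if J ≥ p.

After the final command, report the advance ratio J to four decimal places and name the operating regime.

J = 0.8899, regime = cruise

set_propeller: D = 0.413 m, P = 0.384 m (p = P/D = 0.929782); state ← (V=0, rpm=0)
throttle_to(10770): rpm ← 10770
adjust_throttle(+625): rpm ← 10770 +625 = 11395
set_airspeed(65.82): V ← 65.82 m/s
adjust_throttle(-1316): rpm ← 11395 -1316 = 10079
adjust_airspeed(-8.87): V ← 65.82 -8.87 = 56.95 m/s
adjust_throttle(-1567): rpm ← 10079 -1567 = 8512
adjust_throttle(+785): rpm ← 8512 +785 = 9297
final state: V = 56.95 m/s, rpm = 9297 → n = rpm/60 = 154.950000 rev/s
J = V / (n·D) = 56.95 / (154.950000 × 0.413) = 0.889922
regime bands: climb J<0.4649 | cruise [0.4649, 0.9298) | windmill J≥0.9298
J = 0.8899 → cruise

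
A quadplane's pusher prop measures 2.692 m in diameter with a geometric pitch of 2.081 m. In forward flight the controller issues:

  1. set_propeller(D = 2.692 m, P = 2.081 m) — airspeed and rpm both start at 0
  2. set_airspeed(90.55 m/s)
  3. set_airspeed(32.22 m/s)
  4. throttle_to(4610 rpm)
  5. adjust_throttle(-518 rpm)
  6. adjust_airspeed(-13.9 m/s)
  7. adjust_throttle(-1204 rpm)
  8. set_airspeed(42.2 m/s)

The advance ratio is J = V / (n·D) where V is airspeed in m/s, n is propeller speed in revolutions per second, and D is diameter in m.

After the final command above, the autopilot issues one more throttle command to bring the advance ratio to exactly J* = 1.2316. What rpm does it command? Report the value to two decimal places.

rpm = 763.69

set_propeller: D = 2.692 m, P = 2.081 m (p = P/D = 0.773031); state ← (V=0, rpm=0)
set_airspeed(90.55): V ← 90.55 m/s
set_airspeed(32.22): V ← 32.22 m/s
throttle_to(4610): rpm ← 4610
adjust_throttle(-518): rpm ← 4610 -518 = 4092
adjust_airspeed(-13.9): V ← 32.22 -13.9 = 18.32 m/s
adjust_throttle(-1204): rpm ← 4092 -1204 = 2888
set_airspeed(42.2): V ← 42.2 m/s
final state: V = 42.2 m/s, rpm = 2888 → n = rpm/60 = 48.133333 rev/s
target J* = 1.2316; solve J* = V/(n·D) for n: n = V/(J*·D) = 42.2/(1.2316 × 2.692) = 12.728221 rev/s
rpm = 60·n = 763.693274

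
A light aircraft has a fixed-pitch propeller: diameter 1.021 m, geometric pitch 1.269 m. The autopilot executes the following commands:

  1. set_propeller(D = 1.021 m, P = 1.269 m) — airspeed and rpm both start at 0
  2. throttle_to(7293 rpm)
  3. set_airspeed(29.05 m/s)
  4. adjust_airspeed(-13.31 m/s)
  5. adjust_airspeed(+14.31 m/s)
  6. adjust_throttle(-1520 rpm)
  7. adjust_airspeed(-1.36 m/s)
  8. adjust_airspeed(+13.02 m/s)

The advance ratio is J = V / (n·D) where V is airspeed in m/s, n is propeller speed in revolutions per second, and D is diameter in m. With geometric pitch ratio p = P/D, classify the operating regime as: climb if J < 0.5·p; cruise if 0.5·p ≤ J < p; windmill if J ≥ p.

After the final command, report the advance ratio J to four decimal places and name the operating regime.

J = 0.4246, regime = climb

set_propeller: D = 1.021 m, P = 1.269 m (p = P/D = 1.242899); state ← (V=0, rpm=0)
throttle_to(7293): rpm ← 7293
set_airspeed(29.05): V ← 29.05 m/s
adjust_airspeed(-13.31): V ← 29.05 -13.31 = 15.74 m/s
adjust_airspeed(+14.31): V ← 15.74 +14.31 = 30.05 m/s
adjust_throttle(-1520): rpm ← 7293 -1520 = 5773
adjust_airspeed(-1.36): V ← 30.05 -1.36 = 28.69 m/s
adjust_airspeed(+13.02): V ← 28.69 +13.02 = 41.71 m/s
final state: V = 41.71 m/s, rpm = 5773 → n = rpm/60 = 96.216667 rev/s
J = V / (n·D) = 41.71 / (96.216667 × 1.021) = 0.424585
regime bands: climb J<0.6214 | cruise [0.6214, 1.2429) | windmill J≥1.2429
J = 0.4246 → climb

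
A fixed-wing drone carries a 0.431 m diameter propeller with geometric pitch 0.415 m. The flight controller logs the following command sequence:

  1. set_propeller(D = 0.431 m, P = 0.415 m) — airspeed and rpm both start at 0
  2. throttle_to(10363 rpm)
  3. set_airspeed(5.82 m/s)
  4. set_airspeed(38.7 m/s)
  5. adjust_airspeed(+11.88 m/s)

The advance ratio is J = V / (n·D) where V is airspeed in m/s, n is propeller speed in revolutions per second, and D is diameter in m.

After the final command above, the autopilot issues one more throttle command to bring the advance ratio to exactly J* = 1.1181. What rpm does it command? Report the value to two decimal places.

set_propeller: D = 0.431 m, P = 0.415 m (p = P/D = 0.962877); state ← (V=0, rpm=0)
throttle_to(10363): rpm ← 10363
set_airspeed(5.82): V ← 5.82 m/s
set_airspeed(38.7): V ← 38.7 m/s
adjust_airspeed(+11.88): V ← 38.7 +11.88 = 50.58 m/s
final state: V = 50.58 m/s, rpm = 10363 → n = rpm/60 = 172.716667 rev/s
target J* = 1.1181; solve J* = V/(n·D) for n: n = V/(J*·D) = 50.58/(1.1181 × 0.431) = 104.959296 rev/s
rpm = 60·n = 6297.557735

rpm = 6297.56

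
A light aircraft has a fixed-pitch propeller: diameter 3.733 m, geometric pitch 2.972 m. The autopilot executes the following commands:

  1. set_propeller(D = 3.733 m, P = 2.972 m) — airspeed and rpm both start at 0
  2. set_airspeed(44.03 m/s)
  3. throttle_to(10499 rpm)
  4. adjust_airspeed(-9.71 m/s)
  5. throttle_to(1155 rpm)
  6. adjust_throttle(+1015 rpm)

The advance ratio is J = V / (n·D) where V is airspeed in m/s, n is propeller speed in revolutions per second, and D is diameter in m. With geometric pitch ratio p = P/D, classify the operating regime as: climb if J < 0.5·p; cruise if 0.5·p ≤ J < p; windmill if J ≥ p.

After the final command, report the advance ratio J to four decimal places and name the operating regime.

set_propeller: D = 3.733 m, P = 2.972 m (p = P/D = 0.796143); state ← (V=0, rpm=0)
set_airspeed(44.03): V ← 44.03 m/s
throttle_to(10499): rpm ← 10499
adjust_airspeed(-9.71): V ← 44.03 -9.71 = 34.32 m/s
throttle_to(1155): rpm ← 1155
adjust_throttle(+1015): rpm ← 1155 +1015 = 2170
final state: V = 34.32 m/s, rpm = 2170 → n = rpm/60 = 36.166667 rev/s
J = V / (n·D) = 34.32 / (36.166667 × 3.733) = 0.254203
regime bands: climb J<0.3981 | cruise [0.3981, 0.7961) | windmill J≥0.7961
J = 0.2542 → climb

J = 0.2542, regime = climb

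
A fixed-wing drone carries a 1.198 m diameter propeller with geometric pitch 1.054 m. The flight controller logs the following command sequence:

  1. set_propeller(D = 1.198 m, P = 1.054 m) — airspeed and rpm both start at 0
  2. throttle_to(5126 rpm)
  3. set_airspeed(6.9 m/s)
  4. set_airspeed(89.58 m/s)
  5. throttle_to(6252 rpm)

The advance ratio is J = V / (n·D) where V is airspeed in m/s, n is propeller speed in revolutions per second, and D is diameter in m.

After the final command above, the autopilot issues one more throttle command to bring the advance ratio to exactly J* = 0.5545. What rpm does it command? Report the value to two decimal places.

rpm = 8091.03

set_propeller: D = 1.198 m, P = 1.054 m (p = P/D = 0.879800); state ← (V=0, rpm=0)
throttle_to(5126): rpm ← 5126
set_airspeed(6.9): V ← 6.9 m/s
set_airspeed(89.58): V ← 89.58 m/s
throttle_to(6252): rpm ← 6252
final state: V = 89.58 m/s, rpm = 6252 → n = rpm/60 = 104.200000 rev/s
target J* = 0.5545; solve J* = V/(n·D) for n: n = V/(J*·D) = 89.58/(0.5545 × 1.198) = 134.850540 rev/s
rpm = 60·n = 8091.032394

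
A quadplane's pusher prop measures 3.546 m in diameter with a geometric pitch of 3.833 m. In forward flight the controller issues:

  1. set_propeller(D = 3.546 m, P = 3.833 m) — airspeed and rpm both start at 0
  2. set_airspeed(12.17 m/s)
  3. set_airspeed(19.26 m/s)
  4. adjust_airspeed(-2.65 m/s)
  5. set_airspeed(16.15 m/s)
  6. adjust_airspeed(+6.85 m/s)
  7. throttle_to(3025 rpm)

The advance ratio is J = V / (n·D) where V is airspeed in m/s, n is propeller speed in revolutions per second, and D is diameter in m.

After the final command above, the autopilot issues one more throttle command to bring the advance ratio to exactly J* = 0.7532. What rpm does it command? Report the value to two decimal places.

set_propeller: D = 3.546 m, P = 3.833 m (p = P/D = 1.080936); state ← (V=0, rpm=0)
set_airspeed(12.17): V ← 12.17 m/s
set_airspeed(19.26): V ← 19.26 m/s
adjust_airspeed(-2.65): V ← 19.26 -2.65 = 16.61 m/s
set_airspeed(16.15): V ← 16.15 m/s
adjust_airspeed(+6.85): V ← 16.15 +6.85 = 23 m/s
throttle_to(3025): rpm ← 3025
final state: V = 23 m/s, rpm = 3025 → n = rpm/60 = 50.416667 rev/s
target J* = 0.7532; solve J* = V/(n·D) for n: n = V/(J*·D) = 23/(0.7532 × 3.546) = 8.611500 rev/s
rpm = 60·n = 516.689985

rpm = 516.69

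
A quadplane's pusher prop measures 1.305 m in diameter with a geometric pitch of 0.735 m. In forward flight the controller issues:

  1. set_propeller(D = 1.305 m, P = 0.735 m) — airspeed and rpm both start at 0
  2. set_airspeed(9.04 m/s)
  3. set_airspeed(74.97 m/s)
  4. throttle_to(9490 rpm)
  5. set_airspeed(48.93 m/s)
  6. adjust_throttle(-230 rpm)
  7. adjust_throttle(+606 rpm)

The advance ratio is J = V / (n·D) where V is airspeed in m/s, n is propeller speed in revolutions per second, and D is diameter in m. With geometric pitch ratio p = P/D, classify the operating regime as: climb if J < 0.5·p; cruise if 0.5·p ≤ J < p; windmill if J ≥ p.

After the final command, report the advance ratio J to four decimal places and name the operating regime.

J = 0.2280, regime = climb

set_propeller: D = 1.305 m, P = 0.735 m (p = P/D = 0.563218); state ← (V=0, rpm=0)
set_airspeed(9.04): V ← 9.04 m/s
set_airspeed(74.97): V ← 74.97 m/s
throttle_to(9490): rpm ← 9490
set_airspeed(48.93): V ← 48.93 m/s
adjust_throttle(-230): rpm ← 9490 -230 = 9260
adjust_throttle(+606): rpm ← 9260 +606 = 9866
final state: V = 48.93 m/s, rpm = 9866 → n = rpm/60 = 164.433333 rev/s
J = V / (n·D) = 48.93 / (164.433333 × 1.305) = 0.228021
regime bands: climb J<0.2816 | cruise [0.2816, 0.5632) | windmill J≥0.5632
J = 0.2280 → climb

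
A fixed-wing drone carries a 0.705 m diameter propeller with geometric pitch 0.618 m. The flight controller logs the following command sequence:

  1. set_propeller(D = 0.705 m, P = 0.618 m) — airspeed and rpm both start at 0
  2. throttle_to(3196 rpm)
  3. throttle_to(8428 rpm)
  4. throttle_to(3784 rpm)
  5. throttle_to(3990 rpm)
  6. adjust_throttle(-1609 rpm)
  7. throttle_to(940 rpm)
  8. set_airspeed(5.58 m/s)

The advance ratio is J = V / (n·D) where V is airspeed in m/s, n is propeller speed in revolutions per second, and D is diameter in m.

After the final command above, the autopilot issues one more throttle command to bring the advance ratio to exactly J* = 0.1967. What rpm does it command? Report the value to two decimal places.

set_propeller: D = 0.705 m, P = 0.618 m (p = P/D = 0.876596); state ← (V=0, rpm=0)
throttle_to(3196): rpm ← 3196
throttle_to(8428): rpm ← 8428
throttle_to(3784): rpm ← 3784
throttle_to(3990): rpm ← 3990
adjust_throttle(-1609): rpm ← 3990 -1609 = 2381
throttle_to(940): rpm ← 940
set_airspeed(5.58): V ← 5.58 m/s
final state: V = 5.58 m/s, rpm = 940 → n = rpm/60 = 15.666667 rev/s
target J* = 0.1967; solve J* = V/(n·D) for n: n = V/(J*·D) = 5.58/(0.1967 × 0.705) = 40.238402 rev/s
rpm = 60·n = 2414.304103

rpm = 2414.30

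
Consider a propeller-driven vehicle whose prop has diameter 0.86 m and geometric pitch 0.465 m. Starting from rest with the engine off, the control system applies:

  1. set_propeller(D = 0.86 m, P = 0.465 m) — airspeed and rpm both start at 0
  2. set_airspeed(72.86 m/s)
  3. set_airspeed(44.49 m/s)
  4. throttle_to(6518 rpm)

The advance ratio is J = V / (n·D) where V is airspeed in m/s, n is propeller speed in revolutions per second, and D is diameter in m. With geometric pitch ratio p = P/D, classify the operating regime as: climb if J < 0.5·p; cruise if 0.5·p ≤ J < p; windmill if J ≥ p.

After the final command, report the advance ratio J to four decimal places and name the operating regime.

J = 0.4762, regime = cruise

set_propeller: D = 0.86 m, P = 0.465 m (p = P/D = 0.540698); state ← (V=0, rpm=0)
set_airspeed(72.86): V ← 72.86 m/s
set_airspeed(44.49): V ← 44.49 m/s
throttle_to(6518): rpm ← 6518
final state: V = 44.49 m/s, rpm = 6518 → n = rpm/60 = 108.633333 rev/s
J = V / (n·D) = 44.49 / (108.633333 × 0.86) = 0.476213
regime bands: climb J<0.2703 | cruise [0.2703, 0.5407) | windmill J≥0.5407
J = 0.4762 → cruise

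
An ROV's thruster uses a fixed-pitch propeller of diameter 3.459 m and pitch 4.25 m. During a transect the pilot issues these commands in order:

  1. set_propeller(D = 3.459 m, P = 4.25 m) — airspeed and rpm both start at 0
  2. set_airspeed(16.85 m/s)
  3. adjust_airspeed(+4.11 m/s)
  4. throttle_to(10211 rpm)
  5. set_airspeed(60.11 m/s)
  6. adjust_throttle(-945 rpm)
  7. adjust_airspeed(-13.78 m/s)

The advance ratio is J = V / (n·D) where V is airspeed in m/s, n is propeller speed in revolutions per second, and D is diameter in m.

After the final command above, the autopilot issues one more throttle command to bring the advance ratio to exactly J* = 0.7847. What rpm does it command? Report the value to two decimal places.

rpm = 1024.14

set_propeller: D = 3.459 m, P = 4.25 m (p = P/D = 1.228679); state ← (V=0, rpm=0)
set_airspeed(16.85): V ← 16.85 m/s
adjust_airspeed(+4.11): V ← 16.85 +4.11 = 20.96 m/s
throttle_to(10211): rpm ← 10211
set_airspeed(60.11): V ← 60.11 m/s
adjust_throttle(-945): rpm ← 10211 -945 = 9266
adjust_airspeed(-13.78): V ← 60.11 -13.78 = 46.33 m/s
final state: V = 46.33 m/s, rpm = 9266 → n = rpm/60 = 154.433333 rev/s
target J* = 0.7847; solve J* = V/(n·D) for n: n = V/(J*·D) = 46.33/(0.7847 × 3.459) = 17.069000 rev/s
rpm = 60·n = 1024.140017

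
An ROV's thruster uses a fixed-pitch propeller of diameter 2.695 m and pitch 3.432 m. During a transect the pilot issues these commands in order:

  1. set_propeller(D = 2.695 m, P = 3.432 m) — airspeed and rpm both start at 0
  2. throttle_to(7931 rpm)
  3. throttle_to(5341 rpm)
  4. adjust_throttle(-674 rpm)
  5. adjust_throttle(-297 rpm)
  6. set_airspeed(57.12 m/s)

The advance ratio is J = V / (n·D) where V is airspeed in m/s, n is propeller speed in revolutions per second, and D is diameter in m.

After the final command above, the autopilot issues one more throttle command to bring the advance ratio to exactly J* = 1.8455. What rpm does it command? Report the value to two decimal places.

set_propeller: D = 2.695 m, P = 3.432 m (p = P/D = 1.273469); state ← (V=0, rpm=0)
throttle_to(7931): rpm ← 7931
throttle_to(5341): rpm ← 5341
adjust_throttle(-674): rpm ← 5341 -674 = 4667
adjust_throttle(-297): rpm ← 4667 -297 = 4370
set_airspeed(57.12): V ← 57.12 m/s
final state: V = 57.12 m/s, rpm = 4370 → n = rpm/60 = 72.833333 rev/s
target J* = 1.8455; solve J* = V/(n·D) for n: n = V/(J*·D) = 57.12/(1.8455 × 2.695) = 11.484587 rev/s
rpm = 60·n = 689.075216

rpm = 689.08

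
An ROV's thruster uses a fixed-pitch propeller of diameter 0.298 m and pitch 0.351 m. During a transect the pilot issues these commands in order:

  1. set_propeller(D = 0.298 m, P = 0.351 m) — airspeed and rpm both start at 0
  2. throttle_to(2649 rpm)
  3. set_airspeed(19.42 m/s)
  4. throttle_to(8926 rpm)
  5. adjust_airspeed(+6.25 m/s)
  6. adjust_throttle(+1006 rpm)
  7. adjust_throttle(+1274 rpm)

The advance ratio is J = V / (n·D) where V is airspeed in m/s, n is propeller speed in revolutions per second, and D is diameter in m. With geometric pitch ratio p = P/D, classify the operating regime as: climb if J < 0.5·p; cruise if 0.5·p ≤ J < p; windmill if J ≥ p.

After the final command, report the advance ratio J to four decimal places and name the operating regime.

J = 0.4612, regime = climb

set_propeller: D = 0.298 m, P = 0.351 m (p = P/D = 1.177852); state ← (V=0, rpm=0)
throttle_to(2649): rpm ← 2649
set_airspeed(19.42): V ← 19.42 m/s
throttle_to(8926): rpm ← 8926
adjust_airspeed(+6.25): V ← 19.42 +6.25 = 25.67 m/s
adjust_throttle(+1006): rpm ← 8926 +1006 = 9932
adjust_throttle(+1274): rpm ← 9932 +1274 = 11206
final state: V = 25.67 m/s, rpm = 11206 → n = rpm/60 = 186.766667 rev/s
J = V / (n·D) = 25.67 / (186.766667 × 0.298) = 0.461222
regime bands: climb J<0.5889 | cruise [0.5889, 1.1779) | windmill J≥1.1779
J = 0.4612 → climb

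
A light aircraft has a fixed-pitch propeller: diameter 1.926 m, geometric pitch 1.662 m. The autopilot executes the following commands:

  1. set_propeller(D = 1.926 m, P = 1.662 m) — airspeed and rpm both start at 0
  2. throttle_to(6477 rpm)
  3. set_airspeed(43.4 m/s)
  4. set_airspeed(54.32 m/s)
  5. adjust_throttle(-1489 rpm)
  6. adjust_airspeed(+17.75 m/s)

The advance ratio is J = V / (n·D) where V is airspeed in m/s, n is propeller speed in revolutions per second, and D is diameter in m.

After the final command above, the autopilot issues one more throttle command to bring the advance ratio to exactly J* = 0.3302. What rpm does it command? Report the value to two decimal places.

set_propeller: D = 1.926 m, P = 1.662 m (p = P/D = 0.862928); state ← (V=0, rpm=0)
throttle_to(6477): rpm ← 6477
set_airspeed(43.4): V ← 43.4 m/s
set_airspeed(54.32): V ← 54.32 m/s
adjust_throttle(-1489): rpm ← 6477 -1489 = 4988
adjust_airspeed(+17.75): V ← 54.32 +17.75 = 72.07 m/s
final state: V = 72.07 m/s, rpm = 4988 → n = rpm/60 = 83.133333 rev/s
target J* = 0.3302; solve J* = V/(n·D) for n: n = V/(J*·D) = 72.07/(0.3302 × 1.926) = 113.323811 rev/s
rpm = 60·n = 6799.428648

rpm = 6799.43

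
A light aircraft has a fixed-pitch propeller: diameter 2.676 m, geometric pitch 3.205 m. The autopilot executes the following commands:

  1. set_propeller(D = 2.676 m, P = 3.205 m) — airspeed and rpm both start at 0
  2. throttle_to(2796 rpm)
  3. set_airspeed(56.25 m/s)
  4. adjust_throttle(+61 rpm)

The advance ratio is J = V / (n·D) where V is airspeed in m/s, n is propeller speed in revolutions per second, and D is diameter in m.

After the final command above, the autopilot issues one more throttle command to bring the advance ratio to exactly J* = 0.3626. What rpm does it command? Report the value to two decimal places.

rpm = 3478.24

set_propeller: D = 2.676 m, P = 3.205 m (p = P/D = 1.197683); state ← (V=0, rpm=0)
throttle_to(2796): rpm ← 2796
set_airspeed(56.25): V ← 56.25 m/s
adjust_throttle(+61): rpm ← 2796 +61 = 2857
final state: V = 56.25 m/s, rpm = 2857 → n = rpm/60 = 47.616667 rev/s
target J* = 0.3626; solve J* = V/(n·D) for n: n = V/(J*·D) = 56.25/(0.3626 × 2.676) = 57.970710 rev/s
rpm = 60·n = 3478.242588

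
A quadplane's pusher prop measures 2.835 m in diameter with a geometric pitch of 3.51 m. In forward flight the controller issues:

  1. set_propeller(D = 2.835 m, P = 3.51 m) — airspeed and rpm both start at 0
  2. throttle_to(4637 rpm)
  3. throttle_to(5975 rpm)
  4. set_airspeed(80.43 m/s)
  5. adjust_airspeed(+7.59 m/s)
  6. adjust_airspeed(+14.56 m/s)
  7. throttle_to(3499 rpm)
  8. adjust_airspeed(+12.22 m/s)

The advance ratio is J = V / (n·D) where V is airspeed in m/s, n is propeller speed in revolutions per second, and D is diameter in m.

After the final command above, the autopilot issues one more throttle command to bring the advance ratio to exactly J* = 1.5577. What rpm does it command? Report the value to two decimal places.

set_propeller: D = 2.835 m, P = 3.51 m (p = P/D = 1.238095); state ← (V=0, rpm=0)
throttle_to(4637): rpm ← 4637
throttle_to(5975): rpm ← 5975
set_airspeed(80.43): V ← 80.43 m/s
adjust_airspeed(+7.59): V ← 80.43 +7.59 = 88.02 m/s
adjust_airspeed(+14.56): V ← 88.02 +14.56 = 102.58 m/s
throttle_to(3499): rpm ← 3499
adjust_airspeed(+12.22): V ← 102.58 +12.22 = 114.8 m/s
final state: V = 114.8 m/s, rpm = 3499 → n = rpm/60 = 58.316667 rev/s
target J* = 1.5577; solve J* = V/(n·D) for n: n = V/(J*·D) = 114.8/(1.5577 × 2.835) = 25.995909 rev/s
rpm = 60·n = 1559.754529

rpm = 1559.75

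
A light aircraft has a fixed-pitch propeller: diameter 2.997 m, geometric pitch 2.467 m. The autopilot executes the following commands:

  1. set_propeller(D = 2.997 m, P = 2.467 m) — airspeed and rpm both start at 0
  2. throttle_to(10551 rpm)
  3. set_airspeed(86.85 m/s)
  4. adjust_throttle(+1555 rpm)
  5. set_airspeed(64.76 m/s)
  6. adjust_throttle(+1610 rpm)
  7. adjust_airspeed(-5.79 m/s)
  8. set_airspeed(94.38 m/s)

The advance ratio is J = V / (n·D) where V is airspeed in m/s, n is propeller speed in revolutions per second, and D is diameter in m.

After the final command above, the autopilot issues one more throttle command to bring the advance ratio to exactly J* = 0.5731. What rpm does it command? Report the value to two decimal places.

rpm = 3296.96

set_propeller: D = 2.997 m, P = 2.467 m (p = P/D = 0.823156); state ← (V=0, rpm=0)
throttle_to(10551): rpm ← 10551
set_airspeed(86.85): V ← 86.85 m/s
adjust_throttle(+1555): rpm ← 10551 +1555 = 12106
set_airspeed(64.76): V ← 64.76 m/s
adjust_throttle(+1610): rpm ← 12106 +1610 = 13716
adjust_airspeed(-5.79): V ← 64.76 -5.79 = 58.97 m/s
set_airspeed(94.38): V ← 94.38 m/s
final state: V = 94.38 m/s, rpm = 13716 → n = rpm/60 = 228.600000 rev/s
target J* = 0.5731; solve J* = V/(n·D) for n: n = V/(J*·D) = 94.38/(0.5731 × 2.997) = 54.949383 rev/s
rpm = 60·n = 3296.962990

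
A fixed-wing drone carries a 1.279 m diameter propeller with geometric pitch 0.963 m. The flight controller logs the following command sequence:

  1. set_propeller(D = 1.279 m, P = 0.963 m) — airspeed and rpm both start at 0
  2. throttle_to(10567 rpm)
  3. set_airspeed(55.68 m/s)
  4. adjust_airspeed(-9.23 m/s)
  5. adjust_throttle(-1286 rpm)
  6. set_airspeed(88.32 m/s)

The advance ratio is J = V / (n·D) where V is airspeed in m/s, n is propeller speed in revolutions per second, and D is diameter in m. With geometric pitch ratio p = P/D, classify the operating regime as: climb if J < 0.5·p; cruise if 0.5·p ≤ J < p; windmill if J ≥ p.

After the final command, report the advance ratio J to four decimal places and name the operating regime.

set_propeller: D = 1.279 m, P = 0.963 m (p = P/D = 0.752932); state ← (V=0, rpm=0)
throttle_to(10567): rpm ← 10567
set_airspeed(55.68): V ← 55.68 m/s
adjust_airspeed(-9.23): V ← 55.68 -9.23 = 46.45 m/s
adjust_throttle(-1286): rpm ← 10567 -1286 = 9281
set_airspeed(88.32): V ← 88.32 m/s
final state: V = 88.32 m/s, rpm = 9281 → n = rpm/60 = 154.683333 rev/s
J = V / (n·D) = 88.32 / (154.683333 × 1.279) = 0.446421
regime bands: climb J<0.3765 | cruise [0.3765, 0.7529) | windmill J≥0.7529
J = 0.4464 → cruise

J = 0.4464, regime = cruise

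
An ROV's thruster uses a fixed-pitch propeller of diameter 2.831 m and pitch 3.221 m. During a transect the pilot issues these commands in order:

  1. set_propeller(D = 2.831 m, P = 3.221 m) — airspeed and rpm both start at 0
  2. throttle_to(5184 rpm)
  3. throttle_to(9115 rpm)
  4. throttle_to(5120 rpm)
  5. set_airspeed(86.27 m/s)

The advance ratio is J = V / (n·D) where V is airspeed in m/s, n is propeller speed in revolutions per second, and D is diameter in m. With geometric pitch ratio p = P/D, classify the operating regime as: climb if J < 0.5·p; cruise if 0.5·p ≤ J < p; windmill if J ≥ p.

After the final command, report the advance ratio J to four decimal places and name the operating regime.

set_propeller: D = 2.831 m, P = 3.221 m (p = P/D = 1.137761); state ← (V=0, rpm=0)
throttle_to(5184): rpm ← 5184
throttle_to(9115): rpm ← 9115
throttle_to(5120): rpm ← 5120
set_airspeed(86.27): V ← 86.27 m/s
final state: V = 86.27 m/s, rpm = 5120 → n = rpm/60 = 85.333333 rev/s
J = V / (n·D) = 86.27 / (85.333333 × 2.831) = 0.357109
regime bands: climb J<0.5689 | cruise [0.5689, 1.1378) | windmill J≥1.1378
J = 0.3571 → climb

J = 0.3571, regime = climb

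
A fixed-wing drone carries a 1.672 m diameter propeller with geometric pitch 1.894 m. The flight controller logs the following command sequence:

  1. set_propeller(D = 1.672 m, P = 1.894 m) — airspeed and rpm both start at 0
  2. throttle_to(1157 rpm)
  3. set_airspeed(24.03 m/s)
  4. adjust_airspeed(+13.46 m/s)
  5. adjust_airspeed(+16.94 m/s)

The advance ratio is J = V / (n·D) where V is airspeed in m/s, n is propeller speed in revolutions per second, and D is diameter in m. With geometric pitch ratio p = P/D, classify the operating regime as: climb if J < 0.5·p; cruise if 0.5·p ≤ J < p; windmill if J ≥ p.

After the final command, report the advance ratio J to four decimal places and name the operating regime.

J = 1.6882, regime = windmill

set_propeller: D = 1.672 m, P = 1.894 m (p = P/D = 1.132775); state ← (V=0, rpm=0)
throttle_to(1157): rpm ← 1157
set_airspeed(24.03): V ← 24.03 m/s
adjust_airspeed(+13.46): V ← 24.03 +13.46 = 37.49 m/s
adjust_airspeed(+16.94): V ← 37.49 +16.94 = 54.43 m/s
final state: V = 54.43 m/s, rpm = 1157 → n = rpm/60 = 19.283333 rev/s
J = V / (n·D) = 54.43 / (19.283333 × 1.672) = 1.688185
regime bands: climb J<0.5664 | cruise [0.5664, 1.1328) | windmill J≥1.1328
J = 1.6882 → windmill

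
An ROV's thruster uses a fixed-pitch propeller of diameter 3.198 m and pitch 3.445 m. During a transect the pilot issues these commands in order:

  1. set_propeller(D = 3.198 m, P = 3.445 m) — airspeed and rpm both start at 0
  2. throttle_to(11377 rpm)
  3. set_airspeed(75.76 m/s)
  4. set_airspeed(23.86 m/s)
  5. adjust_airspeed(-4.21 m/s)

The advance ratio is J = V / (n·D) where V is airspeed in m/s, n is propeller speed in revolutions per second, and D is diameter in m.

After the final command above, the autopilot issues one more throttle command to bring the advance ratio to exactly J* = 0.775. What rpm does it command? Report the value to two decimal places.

set_propeller: D = 3.198 m, P = 3.445 m (p = P/D = 1.077236); state ← (V=0, rpm=0)
throttle_to(11377): rpm ← 11377
set_airspeed(75.76): V ← 75.76 m/s
set_airspeed(23.86): V ← 23.86 m/s
adjust_airspeed(-4.21): V ← 23.86 -4.21 = 19.65 m/s
final state: V = 19.65 m/s, rpm = 11377 → n = rpm/60 = 189.616667 rev/s
target J* = 0.775; solve J* = V/(n·D) for n: n = V/(J*·D) = 19.65/(0.775 × 3.198) = 7.928342 rev/s
rpm = 60·n = 475.700539

rpm = 475.70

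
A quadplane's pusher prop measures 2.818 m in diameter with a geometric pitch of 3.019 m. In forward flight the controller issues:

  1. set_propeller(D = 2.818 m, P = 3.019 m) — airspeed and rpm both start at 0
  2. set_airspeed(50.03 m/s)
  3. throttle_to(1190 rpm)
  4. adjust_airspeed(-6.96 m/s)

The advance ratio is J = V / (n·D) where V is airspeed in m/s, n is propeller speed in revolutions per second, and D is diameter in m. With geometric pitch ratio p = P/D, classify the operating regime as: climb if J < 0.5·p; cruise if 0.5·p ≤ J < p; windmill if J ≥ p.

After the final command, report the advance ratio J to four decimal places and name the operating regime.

set_propeller: D = 2.818 m, P = 3.019 m (p = P/D = 1.071327); state ← (V=0, rpm=0)
set_airspeed(50.03): V ← 50.03 m/s
throttle_to(1190): rpm ← 1190
adjust_airspeed(-6.96): V ← 50.03 -6.96 = 43.07 m/s
final state: V = 43.07 m/s, rpm = 1190 → n = rpm/60 = 19.833333 rev/s
J = V / (n·D) = 43.07 / (19.833333 × 2.818) = 0.770616
regime bands: climb J<0.5357 | cruise [0.5357, 1.0713) | windmill J≥1.0713
J = 0.7706 → cruise

J = 0.7706, regime = cruise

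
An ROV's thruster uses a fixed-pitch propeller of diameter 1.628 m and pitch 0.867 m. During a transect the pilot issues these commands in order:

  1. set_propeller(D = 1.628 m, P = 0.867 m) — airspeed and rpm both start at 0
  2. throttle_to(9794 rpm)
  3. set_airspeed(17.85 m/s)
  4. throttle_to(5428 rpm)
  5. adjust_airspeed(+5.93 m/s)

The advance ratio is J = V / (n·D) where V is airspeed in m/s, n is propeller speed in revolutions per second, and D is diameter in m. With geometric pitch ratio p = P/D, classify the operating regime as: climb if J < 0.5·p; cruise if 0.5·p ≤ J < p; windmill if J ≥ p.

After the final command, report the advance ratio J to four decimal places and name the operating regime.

set_propeller: D = 1.628 m, P = 0.867 m (p = P/D = 0.532555); state ← (V=0, rpm=0)
throttle_to(9794): rpm ← 9794
set_airspeed(17.85): V ← 17.85 m/s
throttle_to(5428): rpm ← 5428
adjust_airspeed(+5.93): V ← 17.85 +5.93 = 23.78 m/s
final state: V = 23.78 m/s, rpm = 5428 → n = rpm/60 = 90.466667 rev/s
J = V / (n·D) = 23.78 / (90.466667 × 1.628) = 0.161461
regime bands: climb J<0.2663 | cruise [0.2663, 0.5326) | windmill J≥0.5326
J = 0.1615 → climb

J = 0.1615, regime = climb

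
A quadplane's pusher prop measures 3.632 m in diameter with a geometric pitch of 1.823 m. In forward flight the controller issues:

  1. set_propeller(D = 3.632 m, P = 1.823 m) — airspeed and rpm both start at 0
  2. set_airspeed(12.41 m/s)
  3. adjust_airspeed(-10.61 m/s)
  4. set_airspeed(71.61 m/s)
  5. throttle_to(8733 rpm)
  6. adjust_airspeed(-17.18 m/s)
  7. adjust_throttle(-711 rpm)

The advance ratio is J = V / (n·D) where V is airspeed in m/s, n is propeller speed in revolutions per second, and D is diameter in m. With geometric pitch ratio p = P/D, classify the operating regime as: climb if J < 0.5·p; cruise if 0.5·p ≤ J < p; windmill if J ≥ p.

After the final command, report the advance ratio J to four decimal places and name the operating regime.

J = 0.1121, regime = climb

set_propeller: D = 3.632 m, P = 1.823 m (p = P/D = 0.501927); state ← (V=0, rpm=0)
set_airspeed(12.41): V ← 12.41 m/s
adjust_airspeed(-10.61): V ← 12.41 -10.61 = 1.8 m/s
set_airspeed(71.61): V ← 71.61 m/s
throttle_to(8733): rpm ← 8733
adjust_airspeed(-17.18): V ← 71.61 -17.18 = 54.43 m/s
adjust_throttle(-711): rpm ← 8733 -711 = 8022
final state: V = 54.43 m/s, rpm = 8022 → n = rpm/60 = 133.700000 rev/s
J = V / (n·D) = 54.43 / (133.700000 × 3.632) = 0.112089
regime bands: climb J<0.2510 | cruise [0.2510, 0.5019) | windmill J≥0.5019
J = 0.1121 → climb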